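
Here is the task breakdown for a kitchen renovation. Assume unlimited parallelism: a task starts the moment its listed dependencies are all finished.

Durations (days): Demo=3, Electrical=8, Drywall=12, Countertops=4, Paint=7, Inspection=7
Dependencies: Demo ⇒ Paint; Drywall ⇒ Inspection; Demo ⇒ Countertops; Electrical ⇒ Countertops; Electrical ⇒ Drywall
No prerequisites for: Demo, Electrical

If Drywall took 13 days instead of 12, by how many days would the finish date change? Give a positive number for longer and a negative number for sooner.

Critical path before the change: Electrical→Drywall→Inspection = 8+12+7 = 27 giving 27 days.
Since Drywall is critical, the +1 change carries straight to that chain (now 28 days).
No other chain overtakes it, so the finish is 28 days.
Change in finish: 28 − 27 = +1 days.

1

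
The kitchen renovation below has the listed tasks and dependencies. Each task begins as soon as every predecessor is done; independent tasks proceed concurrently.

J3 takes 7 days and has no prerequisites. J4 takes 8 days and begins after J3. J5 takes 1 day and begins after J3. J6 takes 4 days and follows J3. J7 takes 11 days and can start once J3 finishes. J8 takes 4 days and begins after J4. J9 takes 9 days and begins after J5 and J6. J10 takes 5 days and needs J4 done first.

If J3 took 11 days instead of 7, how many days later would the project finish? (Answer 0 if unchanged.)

4

The binding path is J3→J4→J10 = 7+8+5 = 20; finish at 20 days.
Since J3 is critical, the +4 change carries straight to that chain (now 24 days).
That remains the longest chain; total 24 days.
Change in finish: 24 − 20 = +4 days.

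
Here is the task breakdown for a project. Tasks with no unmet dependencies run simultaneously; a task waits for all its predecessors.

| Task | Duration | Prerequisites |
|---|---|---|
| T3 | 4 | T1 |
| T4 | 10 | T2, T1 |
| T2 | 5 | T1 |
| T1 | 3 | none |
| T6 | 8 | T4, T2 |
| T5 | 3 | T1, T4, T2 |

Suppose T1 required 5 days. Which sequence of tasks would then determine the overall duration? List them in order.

As given, the longest chain is T1→T2→T4→T6 = 3+5+10+8 = 26, so the finish is 26 days.
Since T1 is critical, the +2 change carries straight to that chain (now 28 days).
The critical path is still T1→T2→T4→T6; finish is now 28 days.

T1, T2, T4, T6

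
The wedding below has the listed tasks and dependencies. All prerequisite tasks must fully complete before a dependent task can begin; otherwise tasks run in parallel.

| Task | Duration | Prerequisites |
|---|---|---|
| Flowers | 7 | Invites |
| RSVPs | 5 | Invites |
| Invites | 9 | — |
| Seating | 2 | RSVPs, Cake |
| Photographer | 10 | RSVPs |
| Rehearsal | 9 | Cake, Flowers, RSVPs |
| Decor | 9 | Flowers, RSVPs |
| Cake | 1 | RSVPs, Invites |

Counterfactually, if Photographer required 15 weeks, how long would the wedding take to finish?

The binding path is Invites→Flowers→Rehearsal = 9+7+9 = 25; finish at 25 weeks.
Photographer has 1 week of float (longest path through it is 24).
The binding chain switches to Invites→RSVPs→Photographer = 9+5+15 = 29; finish 29 weeks.

29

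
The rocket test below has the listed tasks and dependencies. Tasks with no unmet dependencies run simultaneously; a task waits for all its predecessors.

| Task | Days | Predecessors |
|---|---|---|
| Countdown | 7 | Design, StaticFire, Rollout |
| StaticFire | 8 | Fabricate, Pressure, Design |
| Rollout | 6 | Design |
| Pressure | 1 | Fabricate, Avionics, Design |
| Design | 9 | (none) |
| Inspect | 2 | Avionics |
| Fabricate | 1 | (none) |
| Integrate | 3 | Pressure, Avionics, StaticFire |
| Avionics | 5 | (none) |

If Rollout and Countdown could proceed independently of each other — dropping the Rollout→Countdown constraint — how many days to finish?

25

Before: longest chain Design→Pressure→StaticFire→Countdown = 9+1+8+7 = 25, finish 25.
Dropping Rollout→Countdown doesn't change Countdown's earliest start (18); another predecessor still binds.
New critical path: Design→Pressure→StaticFire→Countdown = 9+1+8+7 = 25 ⇒ 25 days.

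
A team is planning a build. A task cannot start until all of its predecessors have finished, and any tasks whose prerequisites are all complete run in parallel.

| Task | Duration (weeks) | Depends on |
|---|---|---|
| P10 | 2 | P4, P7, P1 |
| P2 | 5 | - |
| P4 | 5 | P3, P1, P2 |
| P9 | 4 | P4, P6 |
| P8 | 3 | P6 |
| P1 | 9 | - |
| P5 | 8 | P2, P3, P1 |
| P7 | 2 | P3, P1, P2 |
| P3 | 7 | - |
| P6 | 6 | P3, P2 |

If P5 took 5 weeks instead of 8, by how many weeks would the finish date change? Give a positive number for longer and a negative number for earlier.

Critical path before the change: P1→P4→P9 = 9+5+4 = 18 giving 18 weeks.
P5 is off the critical path — its longest chain is 17 weeks, giving 1 of slack.
That remains the longest chain; total 18 weeks.
Change in finish: 18 − 18 = +0 weeks.

0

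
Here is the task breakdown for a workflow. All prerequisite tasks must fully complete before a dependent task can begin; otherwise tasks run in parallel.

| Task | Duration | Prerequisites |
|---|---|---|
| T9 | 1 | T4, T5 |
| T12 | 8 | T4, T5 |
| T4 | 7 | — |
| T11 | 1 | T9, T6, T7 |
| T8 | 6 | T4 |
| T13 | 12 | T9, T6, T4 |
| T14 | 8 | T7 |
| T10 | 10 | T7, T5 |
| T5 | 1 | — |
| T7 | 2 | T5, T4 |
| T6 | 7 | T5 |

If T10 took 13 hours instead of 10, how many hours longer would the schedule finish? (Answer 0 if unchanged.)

2

Baseline: T4→T9→T13 = 7+1+12 = 20 → 20 hours.
T10 is off the critical path — its longest chain is 19 hours, giving 1 of slack.
New critical path: T4→T7→T10 = 7+2+13 = 22 ⇒ 22 hours.
Change in finish: 22 − 20 = +2 hours.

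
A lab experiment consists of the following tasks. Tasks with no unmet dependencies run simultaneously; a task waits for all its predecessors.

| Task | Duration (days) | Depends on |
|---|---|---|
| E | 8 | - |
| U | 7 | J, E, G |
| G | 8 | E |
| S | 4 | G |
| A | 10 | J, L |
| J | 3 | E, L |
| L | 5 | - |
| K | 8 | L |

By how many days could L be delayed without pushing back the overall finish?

5

E→G→U = 8+8+7 = 23 sets the makespan at 23 days.
The longest chain containing L totals 18 days.
So L can slip 10 − 5 = 5 days.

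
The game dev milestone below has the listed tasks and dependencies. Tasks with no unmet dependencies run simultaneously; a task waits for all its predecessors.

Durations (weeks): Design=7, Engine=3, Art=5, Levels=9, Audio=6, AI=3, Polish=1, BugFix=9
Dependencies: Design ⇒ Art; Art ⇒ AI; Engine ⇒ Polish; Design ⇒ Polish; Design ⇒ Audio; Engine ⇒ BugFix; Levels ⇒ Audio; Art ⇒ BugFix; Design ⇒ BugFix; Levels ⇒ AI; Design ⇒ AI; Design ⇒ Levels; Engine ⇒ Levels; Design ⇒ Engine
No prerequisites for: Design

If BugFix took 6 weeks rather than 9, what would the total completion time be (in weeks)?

As given, the longest chain is Design→Engine→Levels→Audio = 7+3+9+6 = 25, so the finish is 25 weeks.
The longest path through BugFix is only 21 weeks, so BugFix has float 4.
That remains the longest chain; total 25 weeks.

25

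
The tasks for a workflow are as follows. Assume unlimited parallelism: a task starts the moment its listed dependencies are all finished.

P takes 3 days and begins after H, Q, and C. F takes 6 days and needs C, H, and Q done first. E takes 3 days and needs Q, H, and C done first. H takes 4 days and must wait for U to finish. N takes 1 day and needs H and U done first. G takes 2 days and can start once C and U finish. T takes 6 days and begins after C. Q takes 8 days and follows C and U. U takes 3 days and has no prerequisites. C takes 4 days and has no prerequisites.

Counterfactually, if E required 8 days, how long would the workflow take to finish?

The binding path is C→Q→F = 4+8+6 = 18; finish at 18 days.
E has 3 days of float (longest path through it is 15).
Now C→Q→E = 4+8+8 = 20 is longest, so the finish becomes 20 days.

20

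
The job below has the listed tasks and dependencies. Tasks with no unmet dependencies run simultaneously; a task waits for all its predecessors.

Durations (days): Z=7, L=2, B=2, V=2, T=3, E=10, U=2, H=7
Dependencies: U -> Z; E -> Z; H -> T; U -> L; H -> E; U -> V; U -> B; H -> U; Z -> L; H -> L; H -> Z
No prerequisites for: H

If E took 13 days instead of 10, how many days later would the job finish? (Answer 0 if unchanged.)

The binding path is H→E→Z→L = 7+10+7+2 = 26; finish at 26 days.
Since E is critical, the +3 change carries straight to that chain (now 29 days).
No other chain overtakes it, so the finish is 29 days.
Change in finish: 29 − 26 = +3 days.

3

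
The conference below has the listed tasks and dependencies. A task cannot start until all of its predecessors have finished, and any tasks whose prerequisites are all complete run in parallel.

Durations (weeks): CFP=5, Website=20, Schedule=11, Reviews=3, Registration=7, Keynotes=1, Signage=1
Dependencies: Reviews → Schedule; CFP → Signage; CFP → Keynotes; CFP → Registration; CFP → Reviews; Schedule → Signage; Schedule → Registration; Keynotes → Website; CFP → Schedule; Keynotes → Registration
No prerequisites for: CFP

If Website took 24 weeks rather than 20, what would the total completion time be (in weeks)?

30

As given, the longest chain is CFP→Keynotes→Website = 5+1+20 = 26, so the finish is 26 weeks.
Since Website is critical, the +4 change carries straight to that chain (now 30 weeks).
No other chain overtakes it, so the finish is 30 weeks.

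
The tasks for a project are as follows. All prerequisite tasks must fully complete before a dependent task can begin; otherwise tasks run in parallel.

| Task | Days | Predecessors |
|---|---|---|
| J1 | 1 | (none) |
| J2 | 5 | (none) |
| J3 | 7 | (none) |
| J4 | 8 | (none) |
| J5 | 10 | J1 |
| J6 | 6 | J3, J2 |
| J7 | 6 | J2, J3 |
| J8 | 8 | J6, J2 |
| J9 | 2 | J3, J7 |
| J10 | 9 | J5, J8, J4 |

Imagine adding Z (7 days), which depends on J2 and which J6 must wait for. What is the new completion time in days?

35

Originally the project takes 30 days.
With Z inserted, J6 now waits for max(J3, J2, Z).
New critical path: J2→Z→J6→J8→J10 = 5+7+6+8+9 = 35 ⇒ 35 days.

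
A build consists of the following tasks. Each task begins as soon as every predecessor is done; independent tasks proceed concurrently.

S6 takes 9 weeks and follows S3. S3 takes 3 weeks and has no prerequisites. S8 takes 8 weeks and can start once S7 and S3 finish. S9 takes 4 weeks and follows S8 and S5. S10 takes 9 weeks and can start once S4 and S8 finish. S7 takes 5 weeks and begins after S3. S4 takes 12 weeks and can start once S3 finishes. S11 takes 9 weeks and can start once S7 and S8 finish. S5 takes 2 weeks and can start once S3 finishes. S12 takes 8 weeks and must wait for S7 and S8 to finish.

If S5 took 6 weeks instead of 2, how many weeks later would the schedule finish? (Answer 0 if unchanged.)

0

Actual critical path: S3→S7→S8→S10 = 3+5+8+9 = 25 ⇒ 25 weeks.
S5 is off the critical path — its longest chain is 9 weeks, giving 16 of slack.
The critical path is still S3→S7→S8→S10; finish is now 25 weeks.
Change in finish: 25 − 25 = +0 weeks.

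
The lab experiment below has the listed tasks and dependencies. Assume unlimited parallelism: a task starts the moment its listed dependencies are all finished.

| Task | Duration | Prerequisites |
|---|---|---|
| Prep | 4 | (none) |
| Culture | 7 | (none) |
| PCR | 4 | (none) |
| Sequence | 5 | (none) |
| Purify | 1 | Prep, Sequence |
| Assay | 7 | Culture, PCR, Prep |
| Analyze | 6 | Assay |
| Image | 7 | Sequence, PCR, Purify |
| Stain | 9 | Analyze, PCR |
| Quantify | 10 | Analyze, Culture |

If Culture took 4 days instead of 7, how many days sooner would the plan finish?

3

The binding path is Culture→Assay→Analyze→Quantify = 7+7+6+10 = 30; finish at 30 days.
Culture lies on that path, so at 4 days the path becomes 27 days.
The binding chain switches to Prep→Assay→Analyze→Quantify = 4+7+6+10 = 27; finish 27 days.
Change in finish: 27 − 30 = -3 days.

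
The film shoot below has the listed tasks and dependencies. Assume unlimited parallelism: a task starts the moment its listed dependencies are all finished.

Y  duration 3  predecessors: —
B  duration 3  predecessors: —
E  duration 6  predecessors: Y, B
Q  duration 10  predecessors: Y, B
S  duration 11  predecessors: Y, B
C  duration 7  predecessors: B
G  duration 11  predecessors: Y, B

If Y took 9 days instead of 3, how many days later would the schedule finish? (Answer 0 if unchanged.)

Actual critical path: Y→S = 3+11 = 14 ⇒ 14 days.
Since Y is critical, the +6 change carries straight to that chain (now 20 days).
No other chain overtakes it, so the finish is 20 days.
Change in finish: 20 − 14 = +6 days.

6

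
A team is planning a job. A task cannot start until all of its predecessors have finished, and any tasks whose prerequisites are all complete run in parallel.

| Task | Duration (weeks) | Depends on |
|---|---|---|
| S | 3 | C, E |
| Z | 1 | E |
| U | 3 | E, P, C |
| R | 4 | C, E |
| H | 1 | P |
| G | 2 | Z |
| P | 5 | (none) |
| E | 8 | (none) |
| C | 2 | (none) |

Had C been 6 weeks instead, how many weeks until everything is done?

As given, the longest chain is E→R = 8+4 = 12, so the finish is 12 weeks.
The longest path through C is only 6 weeks, so C has float 6.
That remains the longest chain; total 12 weeks.

12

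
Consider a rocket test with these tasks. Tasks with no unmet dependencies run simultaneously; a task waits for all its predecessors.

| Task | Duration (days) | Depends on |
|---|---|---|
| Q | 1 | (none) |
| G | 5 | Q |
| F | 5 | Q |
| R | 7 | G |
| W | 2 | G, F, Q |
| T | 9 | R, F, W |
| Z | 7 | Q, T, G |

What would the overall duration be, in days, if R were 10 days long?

32

Critical path before the change: Q→G→R→T→Z = 1+5+7+9+7 = 29 giving 29 days.
R is on the critical path; changing it to 10 makes that path 32 days.
No other chain overtakes it, so the finish is 32 days.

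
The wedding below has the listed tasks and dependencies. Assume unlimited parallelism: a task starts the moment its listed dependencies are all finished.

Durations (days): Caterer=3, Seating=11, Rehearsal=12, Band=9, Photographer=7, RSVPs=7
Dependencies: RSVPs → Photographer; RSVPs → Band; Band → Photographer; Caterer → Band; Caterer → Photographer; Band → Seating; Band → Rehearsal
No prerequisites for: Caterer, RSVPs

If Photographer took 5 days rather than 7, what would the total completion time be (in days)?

The binding path is RSVPs→Band→Rehearsal = 7+9+12 = 28; finish at 28 days.
The longest path through Photographer is only 23 days, so Photographer has float 5.
The critical path is still RSVPs→Band→Rehearsal; finish is now 28 days.

28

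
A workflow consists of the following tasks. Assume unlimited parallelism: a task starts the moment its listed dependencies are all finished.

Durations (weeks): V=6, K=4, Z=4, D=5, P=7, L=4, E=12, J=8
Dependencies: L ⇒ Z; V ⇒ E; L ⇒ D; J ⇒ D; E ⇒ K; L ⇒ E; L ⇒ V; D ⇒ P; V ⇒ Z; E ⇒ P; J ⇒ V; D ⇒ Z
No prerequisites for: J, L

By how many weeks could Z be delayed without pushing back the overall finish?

Critical path: J→V→E→P = 8+6+12+7 = 33, so the finish is 33 weeks.
Longest path through Z: 18 weeks (earliest finish 18, latest finish 33).
Float = 33 − 18 = 15.

15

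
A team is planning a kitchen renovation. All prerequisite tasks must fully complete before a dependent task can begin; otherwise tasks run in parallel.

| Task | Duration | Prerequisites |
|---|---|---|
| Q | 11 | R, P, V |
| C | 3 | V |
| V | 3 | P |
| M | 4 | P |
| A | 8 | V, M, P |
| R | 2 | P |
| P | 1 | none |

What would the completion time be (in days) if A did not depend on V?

15

With the dependency in place, P→V→Q = 1+3+11 = 15 sets the finish at 15 days.
Dropping V→A doesn't change A's earliest start (5); another predecessor still binds.
After: P→V→Q = 1+3+11 = 15 → 15 days.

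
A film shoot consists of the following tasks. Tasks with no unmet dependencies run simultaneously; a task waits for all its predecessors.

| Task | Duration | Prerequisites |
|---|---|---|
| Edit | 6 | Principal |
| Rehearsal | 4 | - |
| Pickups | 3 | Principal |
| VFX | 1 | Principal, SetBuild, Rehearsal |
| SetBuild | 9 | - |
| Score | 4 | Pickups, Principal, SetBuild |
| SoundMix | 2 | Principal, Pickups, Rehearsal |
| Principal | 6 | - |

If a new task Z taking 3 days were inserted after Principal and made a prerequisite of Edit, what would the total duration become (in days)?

Originally the film shoot takes 13 days.
With Z inserted, Edit now waits for max(Principal, Z).
New critical path: Principal→Z→Edit = 6+3+6 = 15 ⇒ 15 days.

15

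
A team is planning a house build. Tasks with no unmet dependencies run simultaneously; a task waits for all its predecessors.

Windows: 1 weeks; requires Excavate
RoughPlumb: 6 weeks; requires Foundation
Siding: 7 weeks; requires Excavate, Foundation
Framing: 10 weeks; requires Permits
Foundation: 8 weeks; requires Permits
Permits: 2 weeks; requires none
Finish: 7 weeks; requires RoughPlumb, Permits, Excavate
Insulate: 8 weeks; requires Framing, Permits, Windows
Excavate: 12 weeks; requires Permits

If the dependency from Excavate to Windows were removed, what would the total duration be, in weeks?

23

With the dependency in place, Permits→Excavate→Windows→Insulate = 2+12+1+8 = 23 sets the finish at 23 weeks.
Without Excavate→Windows, Windows's earliest start moves from 14 to 0.
New critical path: Permits→Foundation→RoughPlumb→Finish = 2+8+6+7 = 23 ⇒ 23 weeks.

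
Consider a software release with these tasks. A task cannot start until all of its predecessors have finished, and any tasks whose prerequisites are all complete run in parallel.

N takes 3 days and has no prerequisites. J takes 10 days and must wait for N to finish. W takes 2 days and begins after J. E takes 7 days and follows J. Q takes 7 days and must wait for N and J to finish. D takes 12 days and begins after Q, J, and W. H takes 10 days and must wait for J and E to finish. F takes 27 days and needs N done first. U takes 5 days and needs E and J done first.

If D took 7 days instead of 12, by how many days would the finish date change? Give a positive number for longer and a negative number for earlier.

-2

Critical path before the change: N→J→Q→D = 3+10+7+12 = 32 giving 32 days.
Since D is critical, the -5 change carries straight to that chain (now 27 days).
Now N→J→E→H = 3+10+7+10 = 30 is longest, so the finish becomes 30 days.
Change in finish: 30 − 32 = -2 days.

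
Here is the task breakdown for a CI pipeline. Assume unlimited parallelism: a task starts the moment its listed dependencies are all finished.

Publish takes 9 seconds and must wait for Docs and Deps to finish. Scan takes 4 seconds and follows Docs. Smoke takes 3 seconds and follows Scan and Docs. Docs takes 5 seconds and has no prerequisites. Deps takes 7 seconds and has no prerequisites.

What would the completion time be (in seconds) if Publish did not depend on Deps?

Original critical path: Deps→Publish = 7+9 = 16 ⇒ 16 seconds.
Without Deps→Publish, Publish's earliest start moves from 7 to 5.
New critical path: Docs→Publish = 5+9 = 14 ⇒ 14 seconds.

14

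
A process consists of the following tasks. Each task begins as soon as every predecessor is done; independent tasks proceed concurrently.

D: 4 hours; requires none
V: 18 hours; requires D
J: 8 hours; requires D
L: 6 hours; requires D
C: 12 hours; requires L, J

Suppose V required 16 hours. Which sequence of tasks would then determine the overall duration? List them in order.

The binding path is D→J→C = 4+8+12 = 24; finish at 24 hours.
V has 2 hours of float (longest path through it is 22).
That remains the longest chain; total 24 hours.

D, J, C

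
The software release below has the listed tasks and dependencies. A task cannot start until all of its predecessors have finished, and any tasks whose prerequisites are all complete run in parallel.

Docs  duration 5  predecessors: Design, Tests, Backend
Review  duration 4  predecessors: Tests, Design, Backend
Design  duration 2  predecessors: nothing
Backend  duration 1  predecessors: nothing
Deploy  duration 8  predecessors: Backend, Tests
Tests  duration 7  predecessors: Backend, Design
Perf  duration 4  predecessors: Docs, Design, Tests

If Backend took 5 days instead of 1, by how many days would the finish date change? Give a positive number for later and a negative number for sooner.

3

Actual critical path: Design→Tests→Docs→Perf = 2+7+5+4 = 18 ⇒ 18 days.
The longest path through Backend is only 17 days, so Backend has float 1.
New critical path: Backend→Tests→Docs→Perf = 5+7+5+4 = 21 ⇒ 21 days.
Change in finish: 21 − 18 = +3 days.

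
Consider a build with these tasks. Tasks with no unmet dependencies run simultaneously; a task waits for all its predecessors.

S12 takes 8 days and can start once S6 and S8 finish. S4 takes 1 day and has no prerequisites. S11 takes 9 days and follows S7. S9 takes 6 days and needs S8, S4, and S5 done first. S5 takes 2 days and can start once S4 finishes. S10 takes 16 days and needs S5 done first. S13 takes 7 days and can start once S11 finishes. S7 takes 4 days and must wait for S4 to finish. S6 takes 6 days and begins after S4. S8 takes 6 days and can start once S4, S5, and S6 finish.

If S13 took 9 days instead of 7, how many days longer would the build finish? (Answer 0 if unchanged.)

The binding path is S4→S7→S11→S13 = 1+4+9+7 = 21; finish at 21 days.
S13 lies on that path, so at 9 days the path becomes 23 days.
That remains the longest chain; total 23 days.
Change in finish: 23 − 21 = +2 days.

2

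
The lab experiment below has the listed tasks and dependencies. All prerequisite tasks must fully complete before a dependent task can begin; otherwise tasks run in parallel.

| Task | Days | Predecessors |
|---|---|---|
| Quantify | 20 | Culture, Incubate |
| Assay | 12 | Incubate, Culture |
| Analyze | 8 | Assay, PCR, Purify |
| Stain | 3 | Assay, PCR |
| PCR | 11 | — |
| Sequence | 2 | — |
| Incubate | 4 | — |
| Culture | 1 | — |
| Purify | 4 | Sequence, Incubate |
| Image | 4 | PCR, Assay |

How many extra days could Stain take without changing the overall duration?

Incubate→Assay→Analyze = 4+12+8 = 24 sets the makespan at 24 days.
The longest chain containing Stain totals 19 days.
Float = 24 − 19 = 5.

5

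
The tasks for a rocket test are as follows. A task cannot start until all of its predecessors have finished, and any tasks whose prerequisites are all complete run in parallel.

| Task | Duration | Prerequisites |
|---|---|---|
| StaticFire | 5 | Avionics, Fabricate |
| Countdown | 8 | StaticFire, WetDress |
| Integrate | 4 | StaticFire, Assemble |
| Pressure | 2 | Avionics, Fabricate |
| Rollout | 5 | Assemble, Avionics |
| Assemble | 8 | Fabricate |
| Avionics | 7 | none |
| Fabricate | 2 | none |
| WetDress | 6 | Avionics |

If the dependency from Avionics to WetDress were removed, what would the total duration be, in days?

With the dependency in place, Avionics→WetDress→Countdown = 7+6+8 = 21 sets the finish at 21 days.
Without Avionics→WetDress, WetDress's earliest start moves from 7 to 0.
The longest chain is now Avionics→StaticFire→Countdown = 7+5+8 = 20, so the project takes 20 days.

20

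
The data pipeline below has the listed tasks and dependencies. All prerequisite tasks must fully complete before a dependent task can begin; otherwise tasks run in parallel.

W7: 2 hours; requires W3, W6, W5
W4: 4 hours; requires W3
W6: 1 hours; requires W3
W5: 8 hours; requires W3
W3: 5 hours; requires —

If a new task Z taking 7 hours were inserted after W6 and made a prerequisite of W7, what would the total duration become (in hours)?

15

Originally the data pipeline takes 15 hours.
With Z inserted, W7 now waits for max(W3, W6, W5, Z).
New critical path: W3→W5→W7 = 5+8+2 = 15 ⇒ 15 hours.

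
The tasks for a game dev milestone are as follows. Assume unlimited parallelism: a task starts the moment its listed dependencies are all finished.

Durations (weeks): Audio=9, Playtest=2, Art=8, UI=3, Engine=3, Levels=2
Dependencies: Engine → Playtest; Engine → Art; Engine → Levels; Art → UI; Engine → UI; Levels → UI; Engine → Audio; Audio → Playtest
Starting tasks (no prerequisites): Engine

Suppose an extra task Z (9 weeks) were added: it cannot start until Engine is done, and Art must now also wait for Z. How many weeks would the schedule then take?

Originally the schedule takes 14 weeks.
With Z inserted, Art now waits for max(Engine, Z).
New critical path: Engine→Z→Art→UI = 3+9+8+3 = 23 ⇒ 23 weeks.

23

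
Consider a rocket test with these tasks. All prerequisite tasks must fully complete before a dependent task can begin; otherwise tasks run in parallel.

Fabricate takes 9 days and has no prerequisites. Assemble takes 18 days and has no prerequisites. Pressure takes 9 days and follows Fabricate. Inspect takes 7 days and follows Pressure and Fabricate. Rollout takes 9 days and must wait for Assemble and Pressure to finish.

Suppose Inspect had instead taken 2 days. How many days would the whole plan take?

Baseline: Fabricate→Pressure→Rollout = 9+9+9 = 27 → 27 days.
The longest path through Inspect is only 25 days, so Inspect has float 2.
The critical path is still Fabricate→Pressure→Rollout; finish is now 27 days.

27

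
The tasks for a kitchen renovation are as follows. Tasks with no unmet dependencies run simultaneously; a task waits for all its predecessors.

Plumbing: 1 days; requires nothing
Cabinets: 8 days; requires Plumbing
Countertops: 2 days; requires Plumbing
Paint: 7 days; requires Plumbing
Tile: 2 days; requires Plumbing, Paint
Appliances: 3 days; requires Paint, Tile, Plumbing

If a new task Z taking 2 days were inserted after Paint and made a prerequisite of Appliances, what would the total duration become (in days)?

13

Originally the job takes 13 days.
With Z inserted, Appliances now waits for max(Paint, Tile, Plumbing, Z).
New critical path: Plumbing→Paint→Z→Appliances = 1+7+2+3 = 13 ⇒ 13 days.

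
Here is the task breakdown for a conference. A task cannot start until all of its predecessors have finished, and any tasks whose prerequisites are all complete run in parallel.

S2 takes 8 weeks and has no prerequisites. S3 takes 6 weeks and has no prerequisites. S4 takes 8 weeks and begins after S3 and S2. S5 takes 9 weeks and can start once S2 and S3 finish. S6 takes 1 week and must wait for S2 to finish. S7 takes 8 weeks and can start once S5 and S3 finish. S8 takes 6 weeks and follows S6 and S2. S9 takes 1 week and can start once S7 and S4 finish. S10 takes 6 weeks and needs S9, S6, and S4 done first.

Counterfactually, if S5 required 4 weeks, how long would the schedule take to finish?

27

Baseline: S2→S5→S7→S9→S10 = 8+9+8+1+6 = 32 → 32 weeks.
S5 lies on that path, so at 4 weeks the path becomes 27 weeks.
No other chain overtakes it, so the finish is 27 weeks.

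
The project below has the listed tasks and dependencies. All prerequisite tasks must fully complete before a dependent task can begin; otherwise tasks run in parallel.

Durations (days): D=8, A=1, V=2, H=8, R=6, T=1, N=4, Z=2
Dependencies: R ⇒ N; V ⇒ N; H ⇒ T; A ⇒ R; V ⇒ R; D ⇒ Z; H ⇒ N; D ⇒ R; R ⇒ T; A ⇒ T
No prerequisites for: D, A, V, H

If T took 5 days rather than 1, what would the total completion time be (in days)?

19

Actual critical path: D→R→N = 8+6+4 = 18 ⇒ 18 days.
T is off the critical path — its longest chain is 15 days, giving 3 of slack.
The binding chain switches to D→R→T = 8+6+5 = 19; finish 19 days.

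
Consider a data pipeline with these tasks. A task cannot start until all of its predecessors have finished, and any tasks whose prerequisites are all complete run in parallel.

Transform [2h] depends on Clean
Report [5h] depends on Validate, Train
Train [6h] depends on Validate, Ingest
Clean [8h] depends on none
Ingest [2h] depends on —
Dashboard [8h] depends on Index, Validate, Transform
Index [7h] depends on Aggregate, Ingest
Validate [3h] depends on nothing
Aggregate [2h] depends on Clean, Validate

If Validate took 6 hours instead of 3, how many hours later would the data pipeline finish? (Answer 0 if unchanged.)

0

The binding path is Clean→Aggregate→Index→Dashboard = 8+2+7+8 = 25; finish at 25 hours.
Validate has 5 hours of float (longest path through it is 20).
That remains the longest chain; total 25 hours.
Change in finish: 25 − 25 = +0 hours.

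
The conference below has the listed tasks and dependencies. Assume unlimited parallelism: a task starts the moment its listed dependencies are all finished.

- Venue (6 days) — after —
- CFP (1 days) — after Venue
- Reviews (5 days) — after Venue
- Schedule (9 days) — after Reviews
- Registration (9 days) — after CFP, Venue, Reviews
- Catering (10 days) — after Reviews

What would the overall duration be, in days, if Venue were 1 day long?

Critical path before the change: Venue→Reviews→Catering = 6+5+10 = 21 giving 21 days.
Venue lies on that path, so at 1 day the path becomes 16 days.
That remains the longest chain; total 16 days.

16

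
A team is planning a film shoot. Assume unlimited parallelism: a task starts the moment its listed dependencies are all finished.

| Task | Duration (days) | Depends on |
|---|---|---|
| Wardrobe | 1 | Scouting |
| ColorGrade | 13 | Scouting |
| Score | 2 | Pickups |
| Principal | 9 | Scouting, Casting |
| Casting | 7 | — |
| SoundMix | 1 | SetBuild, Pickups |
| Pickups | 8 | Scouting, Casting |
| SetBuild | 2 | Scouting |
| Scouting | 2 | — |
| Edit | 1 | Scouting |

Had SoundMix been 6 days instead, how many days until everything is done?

21

As given, the longest chain is Casting→Pickups→Score = 7+8+2 = 17, so the finish is 17 days.
SoundMix has 1 day of float (longest path through it is 16).
Now Casting→Pickups→SoundMix = 7+8+6 = 21 is longest, so the finish becomes 21 days.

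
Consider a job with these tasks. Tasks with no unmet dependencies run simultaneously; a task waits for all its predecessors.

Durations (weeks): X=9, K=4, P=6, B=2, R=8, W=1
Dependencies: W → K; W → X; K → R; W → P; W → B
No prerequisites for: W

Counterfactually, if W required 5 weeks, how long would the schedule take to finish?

17

Actual critical path: W→K→R = 1+4+8 = 13 ⇒ 13 weeks.
W lies on that path, so at 5 weeks the path becomes 17 weeks.
No other chain overtakes it, so the finish is 17 weeks.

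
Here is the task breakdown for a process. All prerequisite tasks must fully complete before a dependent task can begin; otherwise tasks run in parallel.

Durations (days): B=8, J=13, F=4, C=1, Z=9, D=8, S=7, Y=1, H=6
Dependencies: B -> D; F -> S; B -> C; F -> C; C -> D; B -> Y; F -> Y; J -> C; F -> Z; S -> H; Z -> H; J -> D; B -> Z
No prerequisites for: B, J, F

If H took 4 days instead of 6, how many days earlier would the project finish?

The binding path is B→Z→H = 8+9+6 = 23; finish at 23 days.
Since H is critical, the -2 change carries straight to that chain (now 21 days).
Now J→C→D = 13+1+8 = 22 is longest, so the finish becomes 22 days.
Change in finish: 22 − 23 = -1 days.

1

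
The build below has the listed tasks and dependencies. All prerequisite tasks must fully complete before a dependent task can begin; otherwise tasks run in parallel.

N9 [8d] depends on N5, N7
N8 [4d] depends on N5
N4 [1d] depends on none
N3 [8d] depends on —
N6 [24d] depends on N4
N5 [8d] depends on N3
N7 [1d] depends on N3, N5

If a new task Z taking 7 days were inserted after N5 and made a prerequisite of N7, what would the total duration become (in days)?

Originally the project takes 25 days.
With Z inserted, N7 now waits for max(N3, N5, Z).
New critical path: N3→N5→Z→N7→N9 = 8+8+7+1+8 = 32 ⇒ 32 days.

32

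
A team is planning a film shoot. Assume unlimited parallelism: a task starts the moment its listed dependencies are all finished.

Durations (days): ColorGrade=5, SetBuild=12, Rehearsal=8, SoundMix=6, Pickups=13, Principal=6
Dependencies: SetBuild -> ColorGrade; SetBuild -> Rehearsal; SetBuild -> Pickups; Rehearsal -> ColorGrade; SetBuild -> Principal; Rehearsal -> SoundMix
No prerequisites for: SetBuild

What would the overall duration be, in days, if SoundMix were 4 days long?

As given, the longest chain is SetBuild→Rehearsal→SoundMix = 12+8+6 = 26, so the finish is 26 days.
Since SoundMix is critical, the -2 change carries straight to that chain (now 24 days).
The binding chain switches to SetBuild→Rehearsal→ColorGrade = 12+8+5 = 25; finish 25 days.

25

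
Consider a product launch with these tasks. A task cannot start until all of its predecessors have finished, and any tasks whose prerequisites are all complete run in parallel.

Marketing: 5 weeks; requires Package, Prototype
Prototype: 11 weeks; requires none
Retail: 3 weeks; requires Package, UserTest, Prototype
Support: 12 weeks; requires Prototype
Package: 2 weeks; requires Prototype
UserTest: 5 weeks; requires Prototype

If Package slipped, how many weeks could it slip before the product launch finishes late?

5

Critical path: Prototype→Support = 11+12 = 23, so the finish is 23 weeks.
The longest chain containing Package totals 18 weeks.
Slack of Package = 16 − 11 = 5 weeks.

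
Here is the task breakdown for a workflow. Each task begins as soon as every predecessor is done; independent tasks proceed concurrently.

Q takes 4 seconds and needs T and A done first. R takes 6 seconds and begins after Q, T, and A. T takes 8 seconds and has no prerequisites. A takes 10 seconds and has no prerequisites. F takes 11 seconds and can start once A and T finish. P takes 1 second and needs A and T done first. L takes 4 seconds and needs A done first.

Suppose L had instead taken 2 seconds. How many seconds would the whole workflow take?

As given, the longest chain is A→F = 10+11 = 21, so the finish is 21 seconds.
L has 7 seconds of float (longest path through it is 14).
No other chain overtakes it, so the finish is 21 seconds.

21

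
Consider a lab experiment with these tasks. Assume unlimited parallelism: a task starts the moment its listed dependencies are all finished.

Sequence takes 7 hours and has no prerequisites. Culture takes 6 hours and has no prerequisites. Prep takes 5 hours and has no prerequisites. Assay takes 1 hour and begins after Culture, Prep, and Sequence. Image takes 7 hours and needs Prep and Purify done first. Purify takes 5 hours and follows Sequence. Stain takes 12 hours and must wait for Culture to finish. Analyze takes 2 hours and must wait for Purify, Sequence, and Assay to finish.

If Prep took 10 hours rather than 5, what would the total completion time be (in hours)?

The binding path is Sequence→Purify→Image = 7+5+7 = 19; finish at 19 hours.
Prep is off the critical path — its longest chain is 12 hours, giving 7 of slack.
No other chain overtakes it, so the finish is 19 hours.

19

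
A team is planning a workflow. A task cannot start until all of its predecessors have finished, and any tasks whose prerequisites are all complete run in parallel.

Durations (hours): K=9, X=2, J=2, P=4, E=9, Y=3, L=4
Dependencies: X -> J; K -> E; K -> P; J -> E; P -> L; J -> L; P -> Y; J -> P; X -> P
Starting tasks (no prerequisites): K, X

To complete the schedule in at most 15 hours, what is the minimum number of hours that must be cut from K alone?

Current finish: 18 hours; target: 15.
K is on every critical path, so each hour cut from K cuts the finish by one (this holds down to a finish of 13).
Need 18 − 15 = 3 hours off K → K becomes 6 hours, finish becomes 15.

3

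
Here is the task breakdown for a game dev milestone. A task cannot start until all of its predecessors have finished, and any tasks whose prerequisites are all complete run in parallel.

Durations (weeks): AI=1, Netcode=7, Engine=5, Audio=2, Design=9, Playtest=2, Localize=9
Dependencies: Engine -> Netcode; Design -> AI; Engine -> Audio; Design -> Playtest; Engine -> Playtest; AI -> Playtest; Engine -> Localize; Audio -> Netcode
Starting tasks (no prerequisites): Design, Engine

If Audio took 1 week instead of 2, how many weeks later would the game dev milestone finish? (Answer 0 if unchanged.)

Baseline: Engine→Audio→Netcode = 5+2+7 = 14 → 14 weeks.
Audio lies on that path, so at 1 week the path becomes 13 weeks.
The binding chain switches to Engine→Localize = 5+9 = 14; finish 14 weeks.
Change in finish: 14 − 14 = +0 weeks.

0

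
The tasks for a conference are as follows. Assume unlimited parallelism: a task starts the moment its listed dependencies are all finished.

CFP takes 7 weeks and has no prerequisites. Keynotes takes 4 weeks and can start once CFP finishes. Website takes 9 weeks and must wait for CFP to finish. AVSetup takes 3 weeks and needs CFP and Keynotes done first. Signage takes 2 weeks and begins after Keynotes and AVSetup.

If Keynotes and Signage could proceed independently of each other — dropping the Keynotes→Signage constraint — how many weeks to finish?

With the dependency in place, CFP→Keynotes→AVSetup→Signage = 7+4+3+2 = 16 sets the finish at 16 weeks.
Dropping Keynotes→Signage doesn't change Signage's earliest start (14); another predecessor still binds.
After: CFP→Keynotes→AVSetup→Signage = 7+4+3+2 = 16 → 16 weeks.

16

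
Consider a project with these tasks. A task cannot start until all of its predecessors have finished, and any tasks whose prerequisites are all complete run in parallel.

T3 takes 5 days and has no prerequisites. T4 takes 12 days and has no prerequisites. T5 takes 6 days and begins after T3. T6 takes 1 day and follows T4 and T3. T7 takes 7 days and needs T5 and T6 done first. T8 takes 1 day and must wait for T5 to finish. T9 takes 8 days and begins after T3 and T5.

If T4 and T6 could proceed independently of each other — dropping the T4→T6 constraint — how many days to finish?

Before: longest chain T4→T6→T7 = 12+1+7 = 20, finish 20.
Without T4→T6, T6's earliest start moves from 12 to 5.
After: T3→T5→T9 = 5+6+8 = 19 → 19 days.

19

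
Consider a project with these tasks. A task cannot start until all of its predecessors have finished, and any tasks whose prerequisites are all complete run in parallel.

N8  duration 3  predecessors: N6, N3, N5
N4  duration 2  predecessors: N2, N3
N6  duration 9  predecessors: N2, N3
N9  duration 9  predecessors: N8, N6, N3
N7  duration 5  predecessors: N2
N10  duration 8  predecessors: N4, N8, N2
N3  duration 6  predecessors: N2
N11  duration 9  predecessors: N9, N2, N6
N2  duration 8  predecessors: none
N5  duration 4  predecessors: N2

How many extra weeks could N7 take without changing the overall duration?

31

Critical path: N2→N3→N6→N8→N9→N11 = 8+6+9+3+9+9 = 44, so the finish is 44 weeks.
The longest chain containing N7 totals 13 weeks.
So N7 can slip 44 − 13 = 31 weeks.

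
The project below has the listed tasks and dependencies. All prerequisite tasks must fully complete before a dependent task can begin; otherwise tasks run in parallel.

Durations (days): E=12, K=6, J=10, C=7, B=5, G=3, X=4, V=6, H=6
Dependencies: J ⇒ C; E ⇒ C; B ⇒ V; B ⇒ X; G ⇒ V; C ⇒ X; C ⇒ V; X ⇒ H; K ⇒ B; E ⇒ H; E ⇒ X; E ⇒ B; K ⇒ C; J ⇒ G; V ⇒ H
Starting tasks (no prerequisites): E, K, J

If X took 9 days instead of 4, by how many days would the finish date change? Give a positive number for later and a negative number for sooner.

3

Baseline: E→C→V→H = 12+7+6+6 = 31 → 31 days.
The longest path through X is only 29 days, so X has float 2.
New critical path: E→C→X→H = 12+7+9+6 = 34 ⇒ 34 days.
Change in finish: 34 − 31 = +3 days.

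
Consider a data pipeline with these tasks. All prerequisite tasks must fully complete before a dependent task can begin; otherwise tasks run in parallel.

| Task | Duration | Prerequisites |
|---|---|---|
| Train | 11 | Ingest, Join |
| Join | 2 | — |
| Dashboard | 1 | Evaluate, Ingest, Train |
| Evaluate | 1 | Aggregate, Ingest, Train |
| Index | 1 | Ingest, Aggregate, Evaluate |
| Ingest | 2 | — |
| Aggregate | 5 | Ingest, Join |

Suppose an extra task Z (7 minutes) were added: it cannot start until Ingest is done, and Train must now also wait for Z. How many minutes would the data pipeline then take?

22

Originally the data pipeline takes 15 minutes.
With Z inserted, Train now waits for max(Ingest, Join, Z).
New critical path: Ingest→Z→Train→Evaluate→Index = 2+7+11+1+1 = 22 ⇒ 22 minutes.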